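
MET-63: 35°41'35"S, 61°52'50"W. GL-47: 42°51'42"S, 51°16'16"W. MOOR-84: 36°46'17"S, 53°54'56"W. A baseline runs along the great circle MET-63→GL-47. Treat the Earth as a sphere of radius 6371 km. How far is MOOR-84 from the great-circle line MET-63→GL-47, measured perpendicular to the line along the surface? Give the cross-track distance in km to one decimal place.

388.7 km

MET-63: φ = -35.69306°, λ = -61.88056°
GL-47: φ = -42.86167°, λ = -51.27111°
MOOR-84: φ = -36.77139°, λ = -53.91556°
δ₁₃ = central angle MET-63→MOOR-84 = 0.113667 rad  (haversine)
θ₁₃ = bearing MET-63→MOOR-84 = 101.869°,  θ₁₂ = bearing MET-63→GL-47 = 134.388°
dₓₜ = R·arcsin(sin δ₁₃ · sin(θ₁₃ − θ₁₂)) = 6371·arcsin(0.11342·sin(-32.519°)) = -388.700 km
|dₓₜ| = 388.700 km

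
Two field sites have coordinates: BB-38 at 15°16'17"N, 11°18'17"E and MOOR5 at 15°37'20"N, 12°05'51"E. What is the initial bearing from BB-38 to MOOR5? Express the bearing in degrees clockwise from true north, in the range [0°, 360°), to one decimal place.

65.2°

BB-38: φ = +15.27139°, λ = +11.30472°
MOOR5: φ = +15.62222°, λ = +12.09750°
Δλ = 0.7928°
y = sin Δλ · cos φ₂ = 0.013325
x = cos φ₁ sin φ₂ − sin φ₁ cos φ₂ cos Δλ = 0.006147
θ = atan2(y, x) = 65.2339° → 65.2339° (mod 360°)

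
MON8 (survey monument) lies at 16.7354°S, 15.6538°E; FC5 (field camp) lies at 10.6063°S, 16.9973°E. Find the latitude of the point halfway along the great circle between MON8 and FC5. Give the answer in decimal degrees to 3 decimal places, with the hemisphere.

13.672°S

Bx = cos φ₂ cos Δλ = 0.982645,  By = cos φ₂ sin Δλ = 0.023046
φₘ = atan2(sin φ₁ + sin φ₂, √((cos φ₁ + Bx)² + By²)) = -13.67175°
λₘ = λ₁ + atan2(By, cos φ₁ + Bx) = 16.33430°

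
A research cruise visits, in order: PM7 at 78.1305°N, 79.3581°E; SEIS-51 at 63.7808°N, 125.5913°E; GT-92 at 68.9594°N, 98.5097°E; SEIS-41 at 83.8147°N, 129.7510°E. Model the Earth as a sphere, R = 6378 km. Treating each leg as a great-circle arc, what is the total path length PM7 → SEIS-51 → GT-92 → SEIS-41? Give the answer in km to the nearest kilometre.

PM7→SEIS-51: c = 0.345851 rad, d = 2205.83 km
SEIS-51→GT-92: c = 0.207608 rad, d = 1324.12 km
GT-92→SEIS-41: c = 0.280320 rad, d = 1787.88 km
Total = 2205.83 + 1324.12 + 1787.88 = 5317.84 km

5318 km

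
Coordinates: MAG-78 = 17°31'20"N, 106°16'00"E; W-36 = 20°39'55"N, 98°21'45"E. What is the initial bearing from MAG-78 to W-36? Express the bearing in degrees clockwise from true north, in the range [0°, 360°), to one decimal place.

294.1°

MAG-78: φ = +17.52222°, λ = +106.26667°
W-36: φ = +20.66528°, λ = +98.36250°
Δλ = -7.9042°
y = sin Δλ · cos φ₂ = -0.128668
x = cos φ₁ sin φ₂ − sin φ₁ cos φ₂ cos Δλ = 0.057505
θ = atan2(y, x) = -65.9188° → 294.0812° (mod 360°)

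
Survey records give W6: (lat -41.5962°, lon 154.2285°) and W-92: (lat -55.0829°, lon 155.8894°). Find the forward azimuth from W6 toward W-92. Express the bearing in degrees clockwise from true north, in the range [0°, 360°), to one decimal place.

Δλ = 1.6609°
y = sin Δλ · cos φ₂ = 0.016590
x = cos φ₁ sin φ₂ − sin φ₁ cos φ₂ cos Δλ = -0.233379
θ = atan2(y, x) = 175.9339° → 175.9339° (mod 360°)

175.9°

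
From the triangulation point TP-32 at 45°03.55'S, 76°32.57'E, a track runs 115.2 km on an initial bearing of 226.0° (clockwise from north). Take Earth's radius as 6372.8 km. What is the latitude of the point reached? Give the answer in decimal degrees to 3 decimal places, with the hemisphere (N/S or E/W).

TP-32: φ = -45.05917°, λ = +76.54283°
δ = d/R = 115.2/6372.8 = 0.018077 rad
φ₂ = arcsin(sin φ₁ cos δ + cos φ₁ sin δ cos θ)
   = arcsin(-0.70784·0.99984 + 0.70638·0.01808·-0.69466) = -45.77371°
λ₂ = λ₁ + atan2(sin θ sin δ cos φ₁, cos δ − sin φ₁ sin φ₂) = 75.47466°

45.774°S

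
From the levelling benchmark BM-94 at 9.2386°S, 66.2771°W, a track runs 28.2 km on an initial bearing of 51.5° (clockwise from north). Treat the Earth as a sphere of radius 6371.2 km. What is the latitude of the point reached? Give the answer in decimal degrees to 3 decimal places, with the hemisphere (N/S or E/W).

δ = d/R = 28.2/6371.2 = 0.004426 rad
φ₂ = arcsin(sin φ₁ cos δ + cos φ₁ sin δ cos θ)
   = arcsin(-0.16055·0.99999 + 0.98703·0.00443·0.62251) = -9.08067°
λ₂ = λ₁ + atan2(sin θ sin δ cos φ₁, cos δ − sin φ₁ sin φ₂) = -66.07611°

9.081°S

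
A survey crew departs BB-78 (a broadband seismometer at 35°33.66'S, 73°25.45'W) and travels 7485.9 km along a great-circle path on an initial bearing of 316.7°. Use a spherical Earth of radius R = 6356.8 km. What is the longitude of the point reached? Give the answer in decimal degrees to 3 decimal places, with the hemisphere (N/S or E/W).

115.462°W

BB-78: φ = -35.56100°, λ = -73.42417°
δ = d/R = 7485.9/6356.8 = 1.177621 rad
φ₂ = arcsin(sin φ₁ cos δ + cos φ₁ sin δ cos θ)
   = arcsin(-0.58157·0.38312 + 0.81350·0.92370·0.72777) = 18.90824°
λ₂ = λ₁ + atan2(sin θ sin δ cos φ₁, cos δ − sin φ₁ sin φ₂) = -115.46207°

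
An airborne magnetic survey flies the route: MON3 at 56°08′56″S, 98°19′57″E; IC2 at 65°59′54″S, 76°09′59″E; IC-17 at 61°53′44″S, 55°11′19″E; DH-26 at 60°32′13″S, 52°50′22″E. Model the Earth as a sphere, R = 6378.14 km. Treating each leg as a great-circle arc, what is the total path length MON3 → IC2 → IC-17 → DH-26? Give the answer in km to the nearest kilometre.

2917 km

MON3: φ = -56.14889°, λ = +98.33250°
IC2: φ = -65.99833°, λ = +76.16639°
IC-17: φ = -61.89556°, λ = +55.18861°
DH-26: φ = -60.53694°, λ = +52.83944°
MON3→IC2: c = 0.251602 rad, d = 1604.75 km
IC2→IC-17: c = 0.174941 rad, d = 1115.80 km
IC-17→DH-26: c = 0.030851 rad, d = 196.77 km
Total = 1604.75 + 1115.80 + 196.77 = 2917.32 km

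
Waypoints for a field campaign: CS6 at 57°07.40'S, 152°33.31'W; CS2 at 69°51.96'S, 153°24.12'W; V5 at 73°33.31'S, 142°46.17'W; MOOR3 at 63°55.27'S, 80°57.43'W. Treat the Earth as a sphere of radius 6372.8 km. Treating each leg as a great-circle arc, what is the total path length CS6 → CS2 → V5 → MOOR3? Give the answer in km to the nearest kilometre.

4532 km

CS6: φ = -57.12333°, λ = -152.55517°
CS2: φ = -69.86600°, λ = -153.40200°
V5: φ = -73.55517°, λ = -142.76950°
MOOR3: φ = -63.92117°, λ = -80.95717°
CS6→CS2: c = 0.222494 rad, d = 1417.91 km
CS2→V5: c = 0.086575 rad, d = 551.72 km
V5→MOOR3: c = 0.402122 rad, d = 2562.64 km
Total = 1417.91 + 551.72 + 2562.64 = 4532.28 km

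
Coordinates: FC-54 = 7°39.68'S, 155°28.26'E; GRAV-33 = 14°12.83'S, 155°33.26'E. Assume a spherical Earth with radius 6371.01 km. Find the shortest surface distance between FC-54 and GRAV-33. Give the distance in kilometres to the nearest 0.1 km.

FC-54: φ = -7.66133°, λ = +155.47100°
GRAV-33: φ = -14.21383°, λ = +155.55433°
Δφ = -6.5525°,  Δλ = 0.0833°
a = sin²(Δφ/2) + cos φ₁ cos φ₂ sin²(Δλ/2) = 0.003267
c = 2·arcsin(√a) = 0.114372 rad = 6.5530°
d = R·c = 6371.01 × 0.114372 = 728.7 km

728.7 km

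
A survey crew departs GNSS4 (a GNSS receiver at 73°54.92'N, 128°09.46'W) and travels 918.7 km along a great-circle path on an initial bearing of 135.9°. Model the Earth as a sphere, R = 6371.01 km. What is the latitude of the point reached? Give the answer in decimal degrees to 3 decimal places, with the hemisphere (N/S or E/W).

67.263°N

GNSS4: φ = +73.91533°, λ = -128.15767°
δ = d/R = 918.7/6371.01 = 0.144200 rad
φ₂ = arcsin(sin φ₁ cos δ + cos φ₁ sin δ cos θ)
   = arcsin(0.96085·0.98962 + 0.27706·0.14370·-0.71813) = 67.26316°
λ₂ = λ₁ + atan2(sin θ sin δ cos φ₁, cos δ − sin φ₁ sin φ₂) = -113.16229°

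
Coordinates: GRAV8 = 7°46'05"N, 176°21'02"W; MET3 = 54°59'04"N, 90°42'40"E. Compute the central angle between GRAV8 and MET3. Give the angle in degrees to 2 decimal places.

85.32°

GRAV8: φ = +7.76806°, λ = -176.35056°
MET3: φ = +54.98444°, λ = +90.71111°
Δφ = 47.2164°,  Δλ = -92.9383°
a = sin²(Δφ/2) + cos φ₁ cos φ₂ sin²(Δλ/2) = 0.459223
c = 2·arcsin(√a) = 1.489151 rad = 85.3221°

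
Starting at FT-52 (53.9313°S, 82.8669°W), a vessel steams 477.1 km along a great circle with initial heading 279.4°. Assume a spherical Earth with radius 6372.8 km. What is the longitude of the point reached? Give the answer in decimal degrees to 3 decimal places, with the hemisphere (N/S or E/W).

89.913°W

δ = d/R = 477.1/6372.8 = 0.074865 rad
φ₂ = arcsin(sin φ₁ cos δ + cos φ₁ sin δ cos θ)
   = arcsin(-0.80831·0.99720 + 0.58875·0.07480·0.16333) = -53.02093°
λ₂ = λ₁ + atan2(sin θ sin δ cos φ₁, cos δ − sin φ₁ sin φ₂) = -89.91331°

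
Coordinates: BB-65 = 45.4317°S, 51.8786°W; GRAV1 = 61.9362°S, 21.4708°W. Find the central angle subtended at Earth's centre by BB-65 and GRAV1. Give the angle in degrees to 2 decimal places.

Δφ = -16.5045°,  Δλ = 30.4078°
a = sin²(Δφ/2) + cos φ₁ cos φ₂ sin²(Δλ/2) = 0.043308
c = 2·arcsin(√a) = 0.419275 rad = 24.0227°

24.02°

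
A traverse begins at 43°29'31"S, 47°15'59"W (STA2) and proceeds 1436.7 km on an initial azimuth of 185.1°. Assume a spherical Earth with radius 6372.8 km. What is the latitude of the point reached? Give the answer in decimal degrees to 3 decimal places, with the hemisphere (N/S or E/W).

STA2: φ = -43.49194°, λ = -47.26639°
δ = d/R = 1436.7/6372.8 = 0.225443 rad
φ₂ = arcsin(sin φ₁ cos δ + cos φ₁ sin δ cos θ)
   = arcsin(-0.68825·0.97470 + 0.72547·0.22354·-0.99604) = -56.34242°
λ₂ = λ₁ + atan2(sin θ sin δ cos φ₁, cos δ − sin φ₁ sin φ₂) = -49.32110°

56.342°S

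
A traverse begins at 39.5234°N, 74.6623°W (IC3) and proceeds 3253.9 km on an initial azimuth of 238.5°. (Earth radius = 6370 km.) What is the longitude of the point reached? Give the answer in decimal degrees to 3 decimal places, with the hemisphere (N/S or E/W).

δ = d/R = 3253.9/6370 = 0.510816 rad
φ₂ = arcsin(sin φ₁ cos δ + cos φ₁ sin δ cos θ)
   = arcsin(0.63639·0.87235 + 0.77136·0.48889·-0.52250) = 20.98444°
λ₂ = λ₁ + atan2(sin θ sin δ cos φ₁, cos δ − sin φ₁ sin φ₂) = -101.17889°

101.179°W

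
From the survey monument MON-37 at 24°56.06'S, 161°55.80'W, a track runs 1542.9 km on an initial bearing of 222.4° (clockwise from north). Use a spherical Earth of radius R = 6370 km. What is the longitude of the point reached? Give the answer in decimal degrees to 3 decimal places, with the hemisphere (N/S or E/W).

173.281°W

MON-37: φ = -24.93433°, λ = -161.93000°
δ = d/R = 1542.9/6370 = 0.242214 rad
φ₂ = arcsin(sin φ₁ cos δ + cos φ₁ sin δ cos θ)
   = arcsin(-0.42158·0.97081 + 0.90679·0.23985·-0.73846) = -34.74214°
λ₂ = λ₁ + atan2(sin θ sin δ cos φ₁, cos δ − sin φ₁ sin φ₂) = -173.28113°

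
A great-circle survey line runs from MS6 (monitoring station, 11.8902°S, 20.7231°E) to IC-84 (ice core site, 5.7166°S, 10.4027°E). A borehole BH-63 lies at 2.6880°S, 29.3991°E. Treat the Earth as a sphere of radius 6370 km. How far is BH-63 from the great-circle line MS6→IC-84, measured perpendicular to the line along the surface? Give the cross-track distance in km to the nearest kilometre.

1361 km

δ₁₃ = central angle MS6→BH-63 = 0.219781 rad  (haversine)
θ₁₃ = bearing MS6→BH-63 = 43.721°,  θ₁₂ = bearing MS6→IC-84 = 300.314°
dₓₜ = R·arcsin(sin δ₁₃ · sin(θ₁₃ − θ₁₂)) = 6370·arcsin(0.21802·sin(-256.593°)) = 1361.253 km
|dₓₜ| = 1361.253 km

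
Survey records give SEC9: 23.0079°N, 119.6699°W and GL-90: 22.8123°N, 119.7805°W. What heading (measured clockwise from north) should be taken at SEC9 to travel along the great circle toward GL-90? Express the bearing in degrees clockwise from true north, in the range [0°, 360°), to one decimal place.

Δλ = -0.1106°
y = sin Δλ · cos φ₂ = -0.001779
x = cos φ₁ sin φ₂ − sin φ₁ cos φ₂ cos Δλ = -0.003413
θ = atan2(y, x) = -152.4663° → 207.5337° (mod 360°)

207.5°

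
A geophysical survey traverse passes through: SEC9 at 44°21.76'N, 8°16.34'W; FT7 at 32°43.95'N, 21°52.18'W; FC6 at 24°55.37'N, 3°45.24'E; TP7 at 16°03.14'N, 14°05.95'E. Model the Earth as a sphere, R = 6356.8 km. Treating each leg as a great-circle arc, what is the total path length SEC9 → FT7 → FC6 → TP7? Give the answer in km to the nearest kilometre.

5829 km

SEC9: φ = +44.36267°, λ = -8.27233°
FT7: φ = +32.73250°, λ = -21.86967°
FC6: φ = +24.92283°, λ = +3.75400°
TP7: φ = +16.05233°, λ = +14.09917°
SEC9→FT7: c = 0.274307 rad, d = 1743.71 km
FT7→FC6: c = 0.413550 rad, d = 2628.86 km
FC6→TP7: c = 0.229097 rad, d = 1456.32 km
Total = 1743.71 + 2628.86 + 1456.32 = 5828.90 km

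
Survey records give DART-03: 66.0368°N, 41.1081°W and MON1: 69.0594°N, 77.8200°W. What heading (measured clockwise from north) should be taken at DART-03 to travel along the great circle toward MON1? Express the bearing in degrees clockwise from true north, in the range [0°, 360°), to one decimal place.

Δλ = -36.7119°
y = sin Δλ · cos φ₂ = -0.213651
x = cos φ₁ sin φ₂ − sin φ₁ cos φ₂ cos Δλ = 0.117509
θ = atan2(y, x) = -61.1889° → 298.8111° (mod 360°)

298.8°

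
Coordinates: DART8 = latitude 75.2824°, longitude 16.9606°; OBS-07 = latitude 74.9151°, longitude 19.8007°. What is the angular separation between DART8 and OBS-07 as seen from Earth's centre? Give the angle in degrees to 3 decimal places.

0.817°

Δφ = -0.3673°,  Δλ = 2.8401°
a = sin²(Δφ/2) + cos φ₁ cos φ₂ sin²(Δλ/2) = 0.000051
c = 2·arcsin(√a) = 0.014266 rad = 0.8174°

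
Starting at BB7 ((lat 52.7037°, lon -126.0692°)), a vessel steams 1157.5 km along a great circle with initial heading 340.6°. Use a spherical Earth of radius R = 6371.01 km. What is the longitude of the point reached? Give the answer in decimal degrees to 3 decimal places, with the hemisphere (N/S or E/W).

δ = d/R = 1157.5/6371.01 = 0.181682 rad
φ₂ = arcsin(sin φ₁ cos δ + cos φ₁ sin δ cos θ)
   = arcsin(0.79551·0.98354 + 0.60594·0.18068·0.94322) = 62.33613°
λ₂ = λ₁ + atan2(sin θ sin δ cos φ₁, cos δ − sin φ₁ sin φ₂) = -133.49641°

133.496°W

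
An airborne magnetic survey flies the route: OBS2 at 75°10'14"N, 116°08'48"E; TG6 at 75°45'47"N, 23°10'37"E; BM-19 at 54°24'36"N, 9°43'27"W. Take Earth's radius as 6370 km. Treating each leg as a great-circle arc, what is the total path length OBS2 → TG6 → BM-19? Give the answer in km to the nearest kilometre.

OBS2: φ = +75.17056°, λ = +116.14667°
TG6: φ = +75.76306°, λ = +23.17694°
BM-19: φ = +54.41000°, λ = -9.72417°
OBS2→TG6: c = 0.366071 rad, d = 2331.87 km
TG6→BM-19: c = 0.431360 rad, d = 2747.76 km
Total = 2331.87 + 2747.76 = 5079.63 km

5080 km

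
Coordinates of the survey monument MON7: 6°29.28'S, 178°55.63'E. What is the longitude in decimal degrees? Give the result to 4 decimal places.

178.9272°E

178° + 55.63′/60 = 178 + 0.92717 = 178.9272°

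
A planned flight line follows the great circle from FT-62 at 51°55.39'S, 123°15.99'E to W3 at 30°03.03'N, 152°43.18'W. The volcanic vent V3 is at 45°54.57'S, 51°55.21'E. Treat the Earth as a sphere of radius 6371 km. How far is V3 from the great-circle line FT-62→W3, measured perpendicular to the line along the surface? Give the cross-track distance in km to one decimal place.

134.9 km

FT-62: φ = -51.92317°, λ = +123.26650°
W3: φ = +30.05050°, λ = -152.71967°
V3: φ = -45.90950°, λ = +51.92017°
δ₁₃ = central angle FT-62→V3 = 0.791699 rad  (haversine)
θ₁₃ = bearing FT-62→V3 = 247.894°,  θ₁₂ = bearing FT-62→W3 = 66.189°
dₓₜ = R·arcsin(sin δ₁₃ · sin(θ₁₃ − θ₁₂)) = 6371·arcsin(0.71155·sin(181.706°)) = -134.941 km
|dₓₜ| = 134.941 km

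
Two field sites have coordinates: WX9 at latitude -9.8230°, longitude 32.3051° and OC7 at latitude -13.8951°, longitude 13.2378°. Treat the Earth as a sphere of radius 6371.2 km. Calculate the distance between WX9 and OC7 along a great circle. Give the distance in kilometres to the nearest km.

2123 km

Δφ = -4.0721°,  Δλ = -19.0673°
a = sin²(Δφ/2) + cos φ₁ cos φ₂ sin²(Δλ/2) = 0.027501
c = 2·arcsin(√a) = 0.333210 rad = 19.0915°
d = R·c = 6371.2 × 0.333210 = 2122.9 km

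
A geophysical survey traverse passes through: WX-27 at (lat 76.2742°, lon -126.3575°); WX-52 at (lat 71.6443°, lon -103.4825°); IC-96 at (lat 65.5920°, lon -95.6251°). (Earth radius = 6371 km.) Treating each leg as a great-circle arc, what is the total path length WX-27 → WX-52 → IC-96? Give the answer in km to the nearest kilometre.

1605 km

WX-27→WX-52: c = 0.135304 rad, d = 862.02 km
WX-52→IC-96: c = 0.116648 rad, d = 743.17 km
Total = 862.02 + 743.17 = 1605.19 km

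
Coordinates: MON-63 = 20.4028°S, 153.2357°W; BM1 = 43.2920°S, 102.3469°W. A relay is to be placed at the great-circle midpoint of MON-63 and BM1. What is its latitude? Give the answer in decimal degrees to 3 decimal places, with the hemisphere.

34.476°S

Bx = cos φ₂ cos Δλ = 0.459159,  By = cos φ₂ sin Δλ = 0.564770
φₘ = atan2(sin φ₁ + sin φ₂, √((cos φ₁ + Bx)² + By²)) = -34.47615°
λₘ = λ₁ + atan2(By, cos φ₁ + Bx) = -131.21532°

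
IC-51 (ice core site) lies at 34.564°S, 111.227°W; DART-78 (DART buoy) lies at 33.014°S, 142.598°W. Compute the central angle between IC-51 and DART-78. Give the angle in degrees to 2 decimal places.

Δφ = 1.5500°,  Δλ = -31.3710°
a = sin²(Δφ/2) + cos φ₁ cos φ₂ sin²(Δλ/2) = 0.050656
c = 2·arcsin(√a) = 0.454026 rad = 26.0138°

26.01°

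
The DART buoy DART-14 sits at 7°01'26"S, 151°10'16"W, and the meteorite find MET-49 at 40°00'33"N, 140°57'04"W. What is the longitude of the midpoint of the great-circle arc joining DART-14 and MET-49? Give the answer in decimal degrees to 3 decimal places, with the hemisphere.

146.721°W

DART-14: φ = -7.02389°, λ = -151.17111°
MET-49: φ = +40.00917°, λ = -140.95111°
Bx = cos φ₂ cos Δλ = 0.753789,  By = cos φ₂ sin Δλ = 0.135900
φₘ = atan2(sin φ₁ + sin φ₂, √((cos φ₁ + Bx)² + By²)) = 16.55382°
λₘ = λ₁ + atan2(By, cos φ₁ + Bx) = -146.72120°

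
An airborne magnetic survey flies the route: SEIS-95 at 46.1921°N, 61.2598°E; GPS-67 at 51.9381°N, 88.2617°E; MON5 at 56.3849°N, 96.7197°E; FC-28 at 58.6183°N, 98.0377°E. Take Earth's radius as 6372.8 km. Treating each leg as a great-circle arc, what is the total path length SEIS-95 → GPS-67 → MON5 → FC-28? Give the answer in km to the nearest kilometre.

3055 km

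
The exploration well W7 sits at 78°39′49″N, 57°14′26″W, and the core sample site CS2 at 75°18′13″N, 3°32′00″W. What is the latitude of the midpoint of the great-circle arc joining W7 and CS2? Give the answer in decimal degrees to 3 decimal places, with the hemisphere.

78.323°N

W7: φ = +78.66361°, λ = -57.24056°
CS2: φ = +75.30361°, λ = -3.53333°
Bx = cos φ₂ cos Δλ = 0.150166,  By = cos φ₂ sin Δλ = 0.204481
φₘ = atan2(sin φ₁ + sin φ₂, √((cos φ₁ + Bx)² + By²)) = 78.32329°
λₘ = λ₁ + atan2(By, cos φ₁ + Bx) = -26.71138°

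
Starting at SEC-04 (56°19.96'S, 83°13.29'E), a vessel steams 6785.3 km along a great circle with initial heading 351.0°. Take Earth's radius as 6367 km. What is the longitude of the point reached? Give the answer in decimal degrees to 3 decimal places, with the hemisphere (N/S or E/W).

SEC-04: φ = -56.33267°, λ = +83.22150°
δ = d/R = 6785.3/6367 = 1.065698 rad
φ₂ = arcsin(sin φ₁ cos δ + cos φ₁ sin δ cos θ)
   = arcsin(-0.83227·0.48389 + 0.55437·0.87513·0.98769) = 4.38403°
λ₂ = λ₁ + atan2(sin θ sin δ cos φ₁, cos δ − sin φ₁ sin φ₂) = 75.32976°

75.330°E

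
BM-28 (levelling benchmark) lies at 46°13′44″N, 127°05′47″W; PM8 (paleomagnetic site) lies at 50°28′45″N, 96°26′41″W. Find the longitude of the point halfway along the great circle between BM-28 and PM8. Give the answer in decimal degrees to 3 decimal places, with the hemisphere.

BM-28: φ = +46.22889°, λ = -127.09639°
PM8: φ = +50.47917°, λ = -96.44472°
Bx = cos φ₂ cos Δλ = 0.547448,  By = cos φ₂ sin Δλ = 0.324427
φₘ = atan2(sin φ₁ + sin φ₂, √((cos φ₁ + Bx)² + By²)) = 49.38000°
λₘ = λ₁ + atan2(By, cos φ₁ + Bx) = -112.42574°

112.426°W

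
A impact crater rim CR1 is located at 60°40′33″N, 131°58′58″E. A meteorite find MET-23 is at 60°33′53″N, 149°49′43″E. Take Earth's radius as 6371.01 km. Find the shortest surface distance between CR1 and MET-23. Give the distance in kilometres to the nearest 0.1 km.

CR1: φ = +60.67583°, λ = +131.98278°
MET-23: φ = +60.56472°, λ = +149.82861°
Δφ = -0.1111°,  Δλ = 17.8458°
a = sin²(Δφ/2) + cos φ₁ cos φ₂ sin²(Δλ/2) = 0.005791
c = 2·arcsin(√a) = 0.152347 rad = 8.7289°
d = R·c = 6371.01 × 0.152347 = 970.6 km

970.6 km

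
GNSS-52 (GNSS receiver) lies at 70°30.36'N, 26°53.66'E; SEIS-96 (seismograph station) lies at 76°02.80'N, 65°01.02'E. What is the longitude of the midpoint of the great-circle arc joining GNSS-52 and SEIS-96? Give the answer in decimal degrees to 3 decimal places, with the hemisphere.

GNSS-52: φ = +70.50600°, λ = +26.89433°
SEIS-96: φ = +76.04667°, λ = +65.01700°
Bx = cos φ₂ cos Δλ = 0.189696,  By = cos φ₂ sin Δλ = 0.148862
φₘ = atan2(sin φ₁ + sin φ₂, √((cos φ₁ + Bx)² + By²)) = 74.12269°
λₘ = λ₁ + atan2(By, cos φ₁ + Bx) = 42.77067°

42.771°E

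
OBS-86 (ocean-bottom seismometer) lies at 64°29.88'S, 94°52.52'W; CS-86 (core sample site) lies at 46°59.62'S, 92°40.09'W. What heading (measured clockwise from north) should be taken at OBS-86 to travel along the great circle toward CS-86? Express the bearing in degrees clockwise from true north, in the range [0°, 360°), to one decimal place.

5.0°

OBS-86: φ = -64.49800°, λ = -94.87533°
CS-86: φ = -46.99367°, λ = -92.66817°
Δλ = 2.2072°
y = sin Δλ · cos φ₂ = 0.026269
x = cos φ₁ sin φ₂ − sin φ₁ cos φ₂ cos Δλ = 0.300321
θ = atan2(y, x) = 4.9989° → 4.9989° (mod 360°)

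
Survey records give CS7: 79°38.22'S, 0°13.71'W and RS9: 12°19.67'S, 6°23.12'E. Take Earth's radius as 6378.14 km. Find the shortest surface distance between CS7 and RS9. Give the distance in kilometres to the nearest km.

7501 km

CS7: φ = -79.63700°, λ = -0.22850°
RS9: φ = -12.32783°, λ = +6.38533°
Δφ = 67.3092°,  Δλ = 6.6138°
a = sin²(Δφ/2) + cos φ₁ cos φ₂ sin²(Δλ/2) = 0.307706
c = 2·arcsin(√a) = 1.176034 rad = 67.3818°
d = R·c = 6378.14 × 1.176034 = 7500.9 km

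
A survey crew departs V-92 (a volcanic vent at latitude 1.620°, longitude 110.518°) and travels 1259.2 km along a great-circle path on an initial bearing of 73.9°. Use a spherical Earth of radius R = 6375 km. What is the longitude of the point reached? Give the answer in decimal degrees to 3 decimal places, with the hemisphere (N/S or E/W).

121.423°E

δ = d/R = 1259.2/6375 = 0.197522 rad
φ₂ = arcsin(sin φ₁ cos δ + cos φ₁ sin δ cos θ)
   = arcsin(0.02827·0.98056 + 0.99960·0.19624·0.27731) = 4.71039°
λ₂ = λ₁ + atan2(sin θ sin δ cos φ₁, cos δ − sin φ₁ sin φ₂) = 121.42305°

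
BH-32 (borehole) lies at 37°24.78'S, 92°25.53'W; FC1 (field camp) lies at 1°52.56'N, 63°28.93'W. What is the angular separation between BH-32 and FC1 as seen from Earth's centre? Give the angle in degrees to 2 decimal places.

BH-32: φ = -37.41300°, λ = -92.42550°
FC1: φ = +1.87600°, λ = -63.48217°
Δφ = 39.2890°,  Δλ = 28.9433°
a = sin²(Δφ/2) + cos φ₁ cos φ₂ sin²(Δλ/2) = 0.162596
c = 2·arcsin(√a) = 0.830091 rad = 47.5607°

47.56°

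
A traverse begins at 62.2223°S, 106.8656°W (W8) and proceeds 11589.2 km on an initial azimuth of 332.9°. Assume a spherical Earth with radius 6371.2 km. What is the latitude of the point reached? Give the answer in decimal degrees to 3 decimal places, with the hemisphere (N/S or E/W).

38.281°N

δ = d/R = 11589.2/6371.2 = 1.818998 rad
φ₂ = arcsin(sin φ₁ cos δ + cos φ₁ sin δ cos θ)
   = arcsin(-0.88476·-0.24566 + 0.46604·0.96936·0.89021) = 38.28073°
λ₂ = λ₁ + atan2(sin θ sin δ cos φ₁, cos δ − sin φ₁ sin φ₂) = -141.09721°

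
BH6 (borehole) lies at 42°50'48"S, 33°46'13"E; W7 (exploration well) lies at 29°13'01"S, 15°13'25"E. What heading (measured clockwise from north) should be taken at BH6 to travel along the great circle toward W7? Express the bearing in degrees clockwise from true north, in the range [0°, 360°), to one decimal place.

306.4°

BH6: φ = -42.84667°, λ = +33.77028°
W7: φ = -29.21694°, λ = +15.22361°
Δλ = -18.5467°
y = sin Δλ · cos φ₂ = -0.277610
x = cos φ₁ sin φ₂ − sin φ₁ cos φ₂ cos Δλ = 0.204822
θ = atan2(y, x) = -53.5800° → 306.4200° (mod 360°)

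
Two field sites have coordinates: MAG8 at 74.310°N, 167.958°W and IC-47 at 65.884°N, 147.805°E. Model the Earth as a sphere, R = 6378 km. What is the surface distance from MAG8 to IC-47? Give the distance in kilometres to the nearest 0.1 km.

Δφ = -8.4260°,  Δλ = -44.2370°
a = sin²(Δφ/2) + cos φ₁ cos φ₂ sin²(Δλ/2) = 0.021062
c = 2·arcsin(√a) = 0.291283 rad = 16.6893°
d = R·c = 6378 × 0.291283 = 1857.8 km

1857.8 km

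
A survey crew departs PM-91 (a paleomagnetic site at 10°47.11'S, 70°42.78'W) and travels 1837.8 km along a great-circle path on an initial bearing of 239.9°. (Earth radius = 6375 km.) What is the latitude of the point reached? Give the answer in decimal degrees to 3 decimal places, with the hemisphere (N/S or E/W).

18.631°S

PM-91: φ = -10.78517°, λ = -70.71300°
δ = d/R = 1837.8/6375 = 0.288282 rad
φ₂ = arcsin(sin φ₁ cos δ + cos φ₁ sin δ cos θ)
   = arcsin(-0.18713·0.95873 + 0.98234·0.28431·-0.50151) = -18.63080°
λ₂ = λ₁ + atan2(sin θ sin δ cos φ₁, cos δ − sin φ₁ sin φ₂) = -85.75754°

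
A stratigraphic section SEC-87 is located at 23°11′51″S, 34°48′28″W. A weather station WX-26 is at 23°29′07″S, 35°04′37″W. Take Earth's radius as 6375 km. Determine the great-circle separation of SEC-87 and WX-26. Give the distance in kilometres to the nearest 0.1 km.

42.2 km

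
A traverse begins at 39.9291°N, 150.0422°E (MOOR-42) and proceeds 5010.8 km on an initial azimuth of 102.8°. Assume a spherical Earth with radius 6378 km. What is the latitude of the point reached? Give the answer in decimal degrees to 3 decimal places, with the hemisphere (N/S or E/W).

19.486°N

δ = d/R = 5010.8/6378 = 0.785638 rad
φ₂ = arcsin(sin φ₁ cos δ + cos φ₁ sin δ cos θ)
   = arcsin(0.64184·0.70694 + 0.76684·0.70728·-0.22155) = 19.48617°
λ₂ = λ₁ + atan2(sin θ sin δ cos φ₁, cos δ − sin φ₁ sin φ₂) = -162.93668°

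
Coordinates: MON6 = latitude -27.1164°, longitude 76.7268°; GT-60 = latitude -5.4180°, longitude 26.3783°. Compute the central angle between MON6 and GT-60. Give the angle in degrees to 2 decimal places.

52.52°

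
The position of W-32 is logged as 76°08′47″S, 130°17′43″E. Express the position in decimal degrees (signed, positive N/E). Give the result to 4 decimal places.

-76.1464°, +130.2953°

lat: 76.1464° S → -76.1464°
lon: 130.2953° E → +130.2953°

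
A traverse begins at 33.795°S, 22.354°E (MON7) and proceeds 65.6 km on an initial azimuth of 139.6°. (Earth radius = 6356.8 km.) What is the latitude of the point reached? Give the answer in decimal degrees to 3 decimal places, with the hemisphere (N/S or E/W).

34.244°S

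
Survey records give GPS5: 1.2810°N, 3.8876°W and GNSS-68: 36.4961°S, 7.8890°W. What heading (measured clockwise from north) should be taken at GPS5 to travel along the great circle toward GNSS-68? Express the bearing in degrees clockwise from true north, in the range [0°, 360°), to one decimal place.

Δλ = -4.0014°
y = sin Δλ · cos φ₂ = -0.056097
x = cos φ₁ sin φ₂ − sin φ₁ cos φ₂ cos Δλ = -0.612547
θ = atan2(y, x) = -174.7675° → 185.2325° (mod 360°)

185.2°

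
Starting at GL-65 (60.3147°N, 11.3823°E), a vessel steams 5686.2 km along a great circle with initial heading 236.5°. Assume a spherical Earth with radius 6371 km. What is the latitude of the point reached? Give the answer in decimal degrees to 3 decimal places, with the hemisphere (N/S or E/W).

19.407°N

δ = d/R = 5686.2/6371 = 0.892513 rad
φ₂ = arcsin(sin φ₁ cos δ + cos φ₁ sin δ cos θ)
   = arcsin(0.86876·0.62746 + 0.49524·0.77865·-0.55194) = 19.40681°
λ₂ = λ₁ + atan2(sin θ sin δ cos φ₁, cos δ − sin φ₁ sin φ₂) = -32.12286°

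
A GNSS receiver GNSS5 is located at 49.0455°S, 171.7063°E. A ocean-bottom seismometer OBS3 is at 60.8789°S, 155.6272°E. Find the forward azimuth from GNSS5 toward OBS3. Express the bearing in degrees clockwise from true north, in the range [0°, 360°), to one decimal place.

Δλ = -16.0791°
y = sin Δλ · cos φ₂ = -0.134787
x = cos φ₁ sin φ₂ − sin φ₁ cos φ₂ cos Δλ = -0.219445
θ = atan2(y, x) = -148.4411° → 211.5589° (mod 360°)

211.6°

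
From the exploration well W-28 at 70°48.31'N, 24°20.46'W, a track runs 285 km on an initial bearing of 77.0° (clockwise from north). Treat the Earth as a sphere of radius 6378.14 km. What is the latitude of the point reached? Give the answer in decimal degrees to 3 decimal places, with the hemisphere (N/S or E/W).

W-28: φ = +70.80517°, λ = -24.34100°
δ = d/R = 285/6378.14 = 0.044684 rad
φ₂ = arcsin(sin φ₁ cos δ + cos φ₁ sin δ cos θ)
   = arcsin(0.94441·0.99900 + 0.32878·0.04467·0.22495) = 71.22096°
λ₂ = λ₁ + atan2(sin θ sin δ cos φ₁, cos δ − sin φ₁ sin φ₂) = -16.57070°

71.221°N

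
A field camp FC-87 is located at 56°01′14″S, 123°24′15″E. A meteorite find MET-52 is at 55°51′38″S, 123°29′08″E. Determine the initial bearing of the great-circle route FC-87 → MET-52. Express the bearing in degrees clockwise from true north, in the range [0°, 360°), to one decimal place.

15.9°

FC-87: φ = -56.02056°, λ = +123.40417°
MET-52: φ = -55.86056°, λ = +123.48556°
Δλ = 0.0814°
y = sin Δλ · cos φ₂ = 0.000797
x = cos φ₁ sin φ₂ − sin φ₁ cos φ₂ cos Δλ = 0.002792
θ = atan2(y, x) = 15.9353° → 15.9353° (mod 360°)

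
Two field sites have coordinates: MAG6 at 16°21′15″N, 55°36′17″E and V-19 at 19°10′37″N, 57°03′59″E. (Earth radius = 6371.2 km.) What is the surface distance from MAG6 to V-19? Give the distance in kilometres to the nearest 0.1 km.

350.0 km

MAG6: φ = +16.35417°, λ = +55.60472°
V-19: φ = +19.17694°, λ = +57.06639°
Δφ = 2.8228°,  Δλ = 1.4617°
a = sin²(Δφ/2) + cos φ₁ cos φ₂ sin²(Δλ/2) = 0.000754
c = 2·arcsin(√a) = 0.054930 rad = 3.1472°
d = R·c = 6371.2 × 0.054930 = 350.0 km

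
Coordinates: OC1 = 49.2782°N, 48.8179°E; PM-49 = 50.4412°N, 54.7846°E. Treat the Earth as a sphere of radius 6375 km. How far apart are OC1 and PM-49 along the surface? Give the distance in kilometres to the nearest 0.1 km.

447.0 km

Δφ = 1.1630°,  Δλ = 5.9667°
a = sin²(Δφ/2) + cos φ₁ cos φ₂ sin²(Δλ/2) = 0.001228
c = 2·arcsin(√a) = 0.070113 rad = 4.0172°
d = R·c = 6375 × 0.070113 = 447.0 km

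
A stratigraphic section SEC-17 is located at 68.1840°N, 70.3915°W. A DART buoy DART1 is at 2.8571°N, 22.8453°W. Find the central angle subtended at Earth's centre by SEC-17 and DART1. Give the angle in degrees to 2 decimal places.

72.73°

Δφ = -65.3269°,  Δλ = 47.5462°
a = sin²(Δφ/2) + cos φ₁ cos φ₂ sin²(Δλ/2) = 0.351595
c = 2·arcsin(√a) = 1.269446 rad = 72.7339°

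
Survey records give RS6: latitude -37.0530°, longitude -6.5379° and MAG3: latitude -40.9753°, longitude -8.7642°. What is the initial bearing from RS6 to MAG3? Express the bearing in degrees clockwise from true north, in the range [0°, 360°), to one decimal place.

203.1°

Δλ = -2.2263°
y = sin Δλ · cos φ₂ = -0.029329
x = cos φ₁ sin φ₂ − sin φ₁ cos φ₂ cos Δλ = -0.068747
θ = atan2(y, x) = -156.8960° → 203.1040° (mod 360°)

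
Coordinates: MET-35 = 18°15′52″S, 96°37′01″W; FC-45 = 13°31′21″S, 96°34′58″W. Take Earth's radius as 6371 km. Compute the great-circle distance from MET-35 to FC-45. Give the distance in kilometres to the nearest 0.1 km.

527.3 km

MET-35: φ = -18.26444°, λ = -96.61694°
FC-45: φ = -13.52250°, λ = -96.58278°
Δφ = 4.7419°,  Δλ = 0.0342°
a = sin²(Δφ/2) + cos φ₁ cos φ₂ sin²(Δλ/2) = 0.001712
c = 2·arcsin(√a) = 0.082765 rad = 4.7421°
d = R·c = 6371 × 0.082765 = 527.3 km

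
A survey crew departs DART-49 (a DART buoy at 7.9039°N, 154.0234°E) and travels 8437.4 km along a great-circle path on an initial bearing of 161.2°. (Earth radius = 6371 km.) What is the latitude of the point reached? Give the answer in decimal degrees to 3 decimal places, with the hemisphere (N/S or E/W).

61.137°S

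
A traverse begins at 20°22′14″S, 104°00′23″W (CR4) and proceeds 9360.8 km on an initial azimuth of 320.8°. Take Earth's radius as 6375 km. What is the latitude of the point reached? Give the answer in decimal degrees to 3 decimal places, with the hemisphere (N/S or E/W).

43.399°N

CR4: φ = -20.37056°, λ = -104.00639°
δ = d/R = 9360.8/6375 = 1.468361 rad
φ₂ = arcsin(sin φ₁ cos δ + cos φ₁ sin δ cos θ)
   = arcsin(-0.34809·0.10226 + 0.93746·0.99476·0.77494) = 43.39922°
λ₂ = λ₁ + atan2(sin θ sin δ cos φ₁, cos δ − sin φ₁ sin φ₂) = -163.92385°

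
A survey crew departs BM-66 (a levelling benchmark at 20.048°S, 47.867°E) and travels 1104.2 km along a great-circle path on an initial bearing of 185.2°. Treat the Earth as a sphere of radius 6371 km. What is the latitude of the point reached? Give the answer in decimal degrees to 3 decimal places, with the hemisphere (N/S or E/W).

29.934°S

δ = d/R = 1104.2/6371 = 0.173317 rad
φ₂ = arcsin(sin φ₁ cos δ + cos φ₁ sin δ cos θ)
   = arcsin(-0.34281·0.98502 + 0.93941·0.17245·-0.99588) = -29.93422°
λ₂ = λ₁ + atan2(sin θ sin δ cos φ₁, cos δ − sin φ₁ sin φ₂) = 46.83358°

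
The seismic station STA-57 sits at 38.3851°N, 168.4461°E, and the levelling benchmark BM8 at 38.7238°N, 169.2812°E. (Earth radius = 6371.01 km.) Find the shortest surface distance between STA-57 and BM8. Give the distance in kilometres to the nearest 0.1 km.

81.8 km

Δφ = 0.3387°,  Δλ = 0.8351°
a = sin²(Δφ/2) + cos φ₁ cos φ₂ sin²(Δλ/2) = 0.000041
c = 2·arcsin(√a) = 0.012840 rad = 0.7357°
d = R·c = 6371.01 × 0.012840 = 81.8 km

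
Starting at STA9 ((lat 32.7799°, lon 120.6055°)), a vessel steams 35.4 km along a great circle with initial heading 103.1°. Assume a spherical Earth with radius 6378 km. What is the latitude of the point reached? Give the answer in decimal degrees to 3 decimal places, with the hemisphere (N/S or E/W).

δ = d/R = 35.4/6378 = 0.005550 rad
φ₂ = arcsin(sin φ₁ cos δ + cos φ₁ sin δ cos θ)
   = arcsin(0.54141·0.99998 + 0.84076·0.00555·-0.22665) = 32.70728°
λ₂ = λ₁ + atan2(sin θ sin δ cos φ₁, cos δ − sin φ₁ sin φ₂) = 120.97360°

32.707°N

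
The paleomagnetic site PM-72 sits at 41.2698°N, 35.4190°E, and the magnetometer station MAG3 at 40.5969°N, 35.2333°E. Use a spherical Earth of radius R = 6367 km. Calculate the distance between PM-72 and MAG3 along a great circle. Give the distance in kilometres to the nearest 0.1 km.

76.4 km

Δφ = -0.6729°,  Δλ = -0.1857°
a = sin²(Δφ/2) + cos φ₁ cos φ₂ sin²(Δλ/2) = 0.000036
c = 2·arcsin(√a) = 0.011997 rad = 0.6874°
d = R·c = 6367 × 0.011997 = 76.4 km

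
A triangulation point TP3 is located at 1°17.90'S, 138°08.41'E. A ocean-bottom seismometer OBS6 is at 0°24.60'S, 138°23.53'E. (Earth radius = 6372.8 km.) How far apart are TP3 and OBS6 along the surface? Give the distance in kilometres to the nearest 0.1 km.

102.7 km

TP3: φ = -1.29833°, λ = +138.14017°
OBS6: φ = -0.41000°, λ = +138.39217°
Δφ = 0.8883°,  Δλ = 0.2520°
a = sin²(Δφ/2) + cos φ₁ cos φ₂ sin²(Δλ/2) = 0.000065
c = 2·arcsin(√a) = 0.016116 rad = 0.9234°
d = R·c = 6372.8 × 0.016116 = 102.7 km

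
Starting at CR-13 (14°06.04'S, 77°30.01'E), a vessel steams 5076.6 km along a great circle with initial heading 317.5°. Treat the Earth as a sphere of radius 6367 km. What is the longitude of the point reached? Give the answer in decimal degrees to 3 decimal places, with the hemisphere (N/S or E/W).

46.551°E

CR-13: φ = -14.10067°, λ = +77.50017°
δ = d/R = 5076.6/6367 = 0.797330 rad
φ₂ = arcsin(sin φ₁ cos δ + cos φ₁ sin δ cos θ)
   = arcsin(-0.24363·0.69862 + 0.96987·0.71549·0.73728) = 19.96344°
λ₂ = λ₁ + atan2(sin θ sin δ cos φ₁, cos δ − sin φ₁ sin φ₂) = 46.55061°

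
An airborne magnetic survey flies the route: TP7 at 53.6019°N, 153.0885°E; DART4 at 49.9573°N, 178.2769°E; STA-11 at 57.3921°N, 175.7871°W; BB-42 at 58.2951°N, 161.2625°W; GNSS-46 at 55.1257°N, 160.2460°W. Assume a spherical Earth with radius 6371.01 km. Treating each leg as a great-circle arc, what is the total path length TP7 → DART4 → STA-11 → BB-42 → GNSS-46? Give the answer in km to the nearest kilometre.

TP7→DART4: c = 0.277742 rad, d = 1769.50 km
DART4→STA-11: c = 0.143414 rad, d = 913.69 km
STA-11→BB-42: c = 0.135570 rad, d = 863.72 km
BB-42→GNSS-46: c = 0.056165 rad, d = 357.83 km
Total = 1769.50 + 913.69 + 863.72 + 357.83 = 3904.74 km

3905 km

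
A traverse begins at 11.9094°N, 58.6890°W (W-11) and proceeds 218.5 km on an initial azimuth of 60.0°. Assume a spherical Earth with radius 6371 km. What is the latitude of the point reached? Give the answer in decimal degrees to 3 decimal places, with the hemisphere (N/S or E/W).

12.886°N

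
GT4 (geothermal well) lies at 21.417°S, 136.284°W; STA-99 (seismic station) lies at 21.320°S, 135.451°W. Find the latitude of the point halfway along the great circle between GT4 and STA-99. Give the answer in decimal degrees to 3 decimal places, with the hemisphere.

Bx = cos φ₂ cos Δλ = 0.931466,  By = cos φ₂ sin Δλ = 0.013543
φₘ = atan2(sin φ₁ + sin φ₂, √((cos φ₁ + Bx)² + By²)) = -21.36901°
λₘ = λ₁ + atan2(By, cos φ₁ + Bx) = -135.86736°

21.369°S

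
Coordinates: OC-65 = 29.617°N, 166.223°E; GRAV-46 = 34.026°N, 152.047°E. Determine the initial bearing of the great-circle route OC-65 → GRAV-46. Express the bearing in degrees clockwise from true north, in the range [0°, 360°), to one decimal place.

Δλ = -14.1760°
y = sin Δλ · cos φ₂ = -0.202970
x = cos φ₁ sin φ₂ − sin φ₁ cos φ₂ cos Δλ = 0.089348
θ = atan2(y, x) = -66.2407° → 293.7593° (mod 360°)

293.8°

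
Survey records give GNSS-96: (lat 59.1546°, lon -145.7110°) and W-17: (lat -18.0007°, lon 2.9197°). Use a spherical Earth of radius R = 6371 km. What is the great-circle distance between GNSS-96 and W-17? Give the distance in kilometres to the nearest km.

Δφ = -77.1553°,  Δλ = 148.6307°
a = sin²(Δφ/2) + cos φ₁ cos φ₂ sin²(Δλ/2) = 0.840834
c = 2·arcsin(√a) = 2.320836 rad = 132.9741°
d = R·c = 6371 × 2.320836 = 14786.0 km

14786 km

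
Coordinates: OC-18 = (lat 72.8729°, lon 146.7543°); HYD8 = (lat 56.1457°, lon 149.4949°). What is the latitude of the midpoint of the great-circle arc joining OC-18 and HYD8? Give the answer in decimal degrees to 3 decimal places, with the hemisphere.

64.515°N

Bx = cos φ₂ cos Δλ = 0.556446,  By = cos φ₂ sin Δλ = 0.026637
φₘ = atan2(sin φ₁ + sin φ₂, √((cos φ₁ + Bx)² + By²)) = 64.51506°
λₘ = λ₁ + atan2(By, cos φ₁ + Bx) = 148.54722°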